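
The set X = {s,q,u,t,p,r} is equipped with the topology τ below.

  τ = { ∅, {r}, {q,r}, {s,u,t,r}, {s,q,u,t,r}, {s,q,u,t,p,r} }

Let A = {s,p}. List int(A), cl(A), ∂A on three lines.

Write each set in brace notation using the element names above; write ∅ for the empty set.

int(A) = ∅
cl(A)  = {s,u,t,p}
∂A     = {s,u,t,p}

interior: largest open inside A is ∅ (from ∅)
cl via duality: int({q,u,t,r}) = {q,r}, so X∖{q,r} = {s,u,t,p}
cl∖int = {s,u,t,p}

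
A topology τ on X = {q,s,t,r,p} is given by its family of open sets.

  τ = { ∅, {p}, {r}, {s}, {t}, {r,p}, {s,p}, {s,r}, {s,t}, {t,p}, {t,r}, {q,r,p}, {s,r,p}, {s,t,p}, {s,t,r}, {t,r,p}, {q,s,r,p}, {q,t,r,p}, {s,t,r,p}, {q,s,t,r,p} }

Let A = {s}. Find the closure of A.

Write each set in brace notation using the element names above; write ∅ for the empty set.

{s}

cl via duality: int({q,t,r,p}) = {q,t,r,p}, so X∖{q,t,r,p} = {s}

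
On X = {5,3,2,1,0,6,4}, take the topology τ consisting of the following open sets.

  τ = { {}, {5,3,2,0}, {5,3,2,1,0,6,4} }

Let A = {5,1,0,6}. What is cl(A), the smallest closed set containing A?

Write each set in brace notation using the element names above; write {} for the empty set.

{5,3,2,1,0,6,4}

complement {3,2,4}; its interior {}; cl(A) = X∖{} = {5,3,2,1,0,6,4}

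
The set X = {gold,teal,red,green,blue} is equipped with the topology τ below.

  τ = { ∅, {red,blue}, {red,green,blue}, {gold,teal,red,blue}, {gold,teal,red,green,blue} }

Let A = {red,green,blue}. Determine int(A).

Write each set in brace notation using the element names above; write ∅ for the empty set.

{red,green,blue}

interior: largest open inside A is {red,green,blue} (from ∅, {red,blue}, {red,green,blue})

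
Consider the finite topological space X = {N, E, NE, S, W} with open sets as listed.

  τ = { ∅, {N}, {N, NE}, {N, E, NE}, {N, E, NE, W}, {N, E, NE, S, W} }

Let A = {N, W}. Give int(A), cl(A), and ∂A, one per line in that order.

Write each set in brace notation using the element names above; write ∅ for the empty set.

U open, U⊆A: ∅, {N}. int(A) = ⋃ = {N}
X∖A={E, NE, S}, int(X∖A)=∅, hence cl(A)={N, E, NE, S, W}
∂A: remove int from cl → {E, NE, S, W}

int(A) = {N}
cl(A)  = {N, E, NE, S, W}
∂A     = {E, NE, S, W}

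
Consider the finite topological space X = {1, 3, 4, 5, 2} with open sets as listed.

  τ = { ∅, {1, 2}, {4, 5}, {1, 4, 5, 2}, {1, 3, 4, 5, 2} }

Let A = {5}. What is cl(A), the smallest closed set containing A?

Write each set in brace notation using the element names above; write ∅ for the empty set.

closure: X∖int(X∖A) = X∖{1, 2} = {3, 4, 5}

{3, 4, 5}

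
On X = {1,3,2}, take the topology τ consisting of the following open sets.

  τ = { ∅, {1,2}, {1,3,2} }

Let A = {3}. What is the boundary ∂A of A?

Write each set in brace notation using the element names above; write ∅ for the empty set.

U open, U⊆A: ∅. int(A) = ⋃ = ∅
X∖A={1,2}, int(X∖A)={1,2}, hence cl(A)={3}
∂A: remove int from cl → {3}

{3}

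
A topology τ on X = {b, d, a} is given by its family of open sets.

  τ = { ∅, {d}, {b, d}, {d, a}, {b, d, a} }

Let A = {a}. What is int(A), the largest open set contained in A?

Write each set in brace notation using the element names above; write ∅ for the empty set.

∅

opens ⊆ A: ∅; union → int = ∅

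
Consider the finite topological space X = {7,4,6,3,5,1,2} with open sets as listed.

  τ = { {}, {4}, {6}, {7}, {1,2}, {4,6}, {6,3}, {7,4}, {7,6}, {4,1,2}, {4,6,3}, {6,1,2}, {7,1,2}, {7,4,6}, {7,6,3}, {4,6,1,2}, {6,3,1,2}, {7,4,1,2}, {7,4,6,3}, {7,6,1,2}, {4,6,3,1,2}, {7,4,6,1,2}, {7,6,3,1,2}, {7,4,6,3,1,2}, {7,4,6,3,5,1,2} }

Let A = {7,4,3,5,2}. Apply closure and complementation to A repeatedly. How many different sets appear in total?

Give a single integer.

cl via duality: int({6,1}) = {6}, so X∖{6} = {7,4,3,5,1,2}
Write k for closure, c for complement:
  1. A     = {7,4,3,5,2}
  2. kA    = {7,4,3,5,1,2}
  3. cA    = {6,1}
  4. ckA   = {6}
  5. kcA   = {6,3,5,1,2}
  6. kckA  = {6,3,5}
  7. ckcA  = {7,4}
  8. ckckA = {7,4,1,2}
  9. kckcA = {7,4,5}
  10. kckckA = {7,4,5,1,2}
  11. ckckcA = {6,3,1,2}
  12. ckckckA = {6,3}
applying k or c yields no new set

12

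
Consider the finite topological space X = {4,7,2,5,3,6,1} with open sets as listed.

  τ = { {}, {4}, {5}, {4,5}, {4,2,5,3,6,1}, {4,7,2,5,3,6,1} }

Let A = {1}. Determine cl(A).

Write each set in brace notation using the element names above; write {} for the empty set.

{7,2,3,6,1}

complement {4,7,2,5,3,6}; its interior {4,5}; cl(A) = X∖{4,5} = {7,2,3,6,1}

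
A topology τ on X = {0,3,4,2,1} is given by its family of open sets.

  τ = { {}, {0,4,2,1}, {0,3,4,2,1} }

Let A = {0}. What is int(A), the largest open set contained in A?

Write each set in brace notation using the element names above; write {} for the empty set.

{}

U open, U⊆A: {}. int(A) = ⋃ = {}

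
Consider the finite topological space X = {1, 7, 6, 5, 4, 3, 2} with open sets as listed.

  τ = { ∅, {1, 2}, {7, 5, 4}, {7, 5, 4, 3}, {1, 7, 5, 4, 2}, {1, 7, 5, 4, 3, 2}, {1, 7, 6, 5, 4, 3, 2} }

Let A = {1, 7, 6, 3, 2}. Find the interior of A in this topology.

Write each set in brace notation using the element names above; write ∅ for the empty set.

open subsets of A: ∅, {1, 2}; so int(A) = {1, 2}

{1, 2}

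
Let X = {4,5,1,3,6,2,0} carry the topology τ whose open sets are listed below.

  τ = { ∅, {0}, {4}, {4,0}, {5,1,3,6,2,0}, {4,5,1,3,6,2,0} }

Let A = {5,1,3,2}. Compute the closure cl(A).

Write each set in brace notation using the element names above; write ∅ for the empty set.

{5,1,3,6,2}

cl via duality: int({4,6,0}) = {4,0}, so X∖{4,0} = {5,1,3,6,2}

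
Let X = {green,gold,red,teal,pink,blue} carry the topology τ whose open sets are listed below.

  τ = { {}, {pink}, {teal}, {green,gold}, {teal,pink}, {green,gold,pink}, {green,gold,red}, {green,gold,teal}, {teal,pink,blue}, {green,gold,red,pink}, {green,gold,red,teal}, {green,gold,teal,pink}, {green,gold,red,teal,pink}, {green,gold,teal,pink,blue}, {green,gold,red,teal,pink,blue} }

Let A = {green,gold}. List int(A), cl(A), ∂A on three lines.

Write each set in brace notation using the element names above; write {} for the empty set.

open subsets of A: {}, {green,gold}; so int(A) = {green,gold}
closure: X∖int(X∖A) = X∖{teal,pink,blue} = {green,gold,red}
∂A = {green,gold,red} minus {green,gold} = {red}

int(A) = {green,gold}
cl(A)  = {green,gold,red}
∂A     = {red}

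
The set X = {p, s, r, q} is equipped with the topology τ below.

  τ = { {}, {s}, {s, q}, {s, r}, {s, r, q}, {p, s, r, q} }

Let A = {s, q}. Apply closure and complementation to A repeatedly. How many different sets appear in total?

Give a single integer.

X∖A={p, r}, int(X∖A)={}, hence cl(A)={p, s, r, q}
Orbit (k=closure, c=complement):
  1. A     = {s, q}
  2. kA    = {p, s, r, q}
  3. cA    = {p, r}
  4. ckA   = {}
(closed under both — stop)

4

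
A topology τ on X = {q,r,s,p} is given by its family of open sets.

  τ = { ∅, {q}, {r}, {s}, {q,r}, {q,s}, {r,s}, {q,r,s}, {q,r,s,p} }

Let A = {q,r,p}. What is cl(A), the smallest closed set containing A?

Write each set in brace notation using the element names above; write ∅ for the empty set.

{q,r,p}

X∖A={s}, int(X∖A)={s}, hence cl(A)={q,r,p}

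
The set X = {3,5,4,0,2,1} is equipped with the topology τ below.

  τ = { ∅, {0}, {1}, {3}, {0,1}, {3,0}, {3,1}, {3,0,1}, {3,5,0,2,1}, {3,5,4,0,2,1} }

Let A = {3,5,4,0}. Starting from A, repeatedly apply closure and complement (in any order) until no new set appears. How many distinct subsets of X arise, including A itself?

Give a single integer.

6

closure: X∖int(X∖A) = X∖{1} = {3,5,4,0,2}
Let k=closure and c=complement:
  1. A     = {3,5,4,0}
  2. kA    = {3,5,4,0,2}
  3. cA    = {2,1}
  4. ckA   = {1}
  5. kcA   = {5,4,2,1}
  6. ckcA  = {3,0}
— saturated at 6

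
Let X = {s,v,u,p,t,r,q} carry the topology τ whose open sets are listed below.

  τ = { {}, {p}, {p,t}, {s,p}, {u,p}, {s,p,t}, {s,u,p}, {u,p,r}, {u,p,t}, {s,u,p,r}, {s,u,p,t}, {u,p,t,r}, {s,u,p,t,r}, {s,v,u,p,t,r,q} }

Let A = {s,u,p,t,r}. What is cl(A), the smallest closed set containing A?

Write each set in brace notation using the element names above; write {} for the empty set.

cl via duality: int({v,q}) = {}, so X∖{} = {s,v,u,p,t,r,q}

{s,v,u,p,t,r,q}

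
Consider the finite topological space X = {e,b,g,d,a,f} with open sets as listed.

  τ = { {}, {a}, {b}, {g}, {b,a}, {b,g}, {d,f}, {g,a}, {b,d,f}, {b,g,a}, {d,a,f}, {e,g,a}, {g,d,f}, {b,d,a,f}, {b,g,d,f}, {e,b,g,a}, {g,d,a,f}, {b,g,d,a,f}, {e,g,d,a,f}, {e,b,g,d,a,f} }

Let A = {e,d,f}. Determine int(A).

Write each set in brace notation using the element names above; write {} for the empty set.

interior: largest open inside A is {d,f} (from {}, {d,f})

{d,f}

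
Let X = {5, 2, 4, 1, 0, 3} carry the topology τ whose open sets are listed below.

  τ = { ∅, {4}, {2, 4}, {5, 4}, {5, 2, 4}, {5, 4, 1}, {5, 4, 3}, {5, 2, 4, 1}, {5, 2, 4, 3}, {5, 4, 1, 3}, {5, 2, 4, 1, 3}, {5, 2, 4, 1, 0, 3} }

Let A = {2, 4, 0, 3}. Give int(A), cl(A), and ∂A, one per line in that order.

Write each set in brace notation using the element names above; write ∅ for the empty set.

int(A) = {2, 4}
cl(A)  = {5, 2, 4, 1, 0, 3}
∂A     = {5, 1, 0, 3}

opens ⊆ A: ∅, {4}, {2, 4}; union → int = {2, 4}
complement {5, 1}; its interior ∅; cl(A) = X∖∅ = {5, 2, 4, 1, 0, 3}
boundary = {5, 2, 4, 1, 0, 3} ∖ {2, 4} = {5, 1, 0, 3}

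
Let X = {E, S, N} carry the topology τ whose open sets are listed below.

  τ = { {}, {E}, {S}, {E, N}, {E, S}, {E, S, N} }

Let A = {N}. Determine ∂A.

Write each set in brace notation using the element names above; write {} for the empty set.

interior: largest open inside A is {} (from {})
cl via duality: int({E, S}) = {E, S}, so X∖{E, S} = {N}
cl∖int = {N}

{N}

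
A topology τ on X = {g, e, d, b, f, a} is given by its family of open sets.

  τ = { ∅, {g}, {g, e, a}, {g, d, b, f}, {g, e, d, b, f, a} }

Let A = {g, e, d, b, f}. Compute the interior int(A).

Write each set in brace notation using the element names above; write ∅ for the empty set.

{g, d, b, f}

U open, U⊆A: ∅, {g}, {g, d, b, f}. int(A) = ⋃ = {g, d, b, f}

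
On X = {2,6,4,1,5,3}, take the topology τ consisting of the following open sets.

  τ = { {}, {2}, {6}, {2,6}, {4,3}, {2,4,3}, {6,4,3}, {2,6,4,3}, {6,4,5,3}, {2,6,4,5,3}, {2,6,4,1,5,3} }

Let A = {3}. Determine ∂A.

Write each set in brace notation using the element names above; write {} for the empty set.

U open, U⊆A: {}. int(A) = ⋃ = {}
X∖A={2,6,4,1,5}, int(X∖A)={2,6}, hence cl(A)={4,1,5,3}
∂A: remove int from cl → {4,1,5,3}

{4,1,5,3}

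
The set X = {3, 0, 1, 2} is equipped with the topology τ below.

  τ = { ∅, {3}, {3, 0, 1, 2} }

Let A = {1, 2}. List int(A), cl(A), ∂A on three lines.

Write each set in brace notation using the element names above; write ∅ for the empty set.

U open, U⊆A: ∅. int(A) = ⋃ = ∅
X∖A={3, 0}, int(X∖A)={3}, hence cl(A)={0, 1, 2}
∂A: remove int from cl → {0, 1, 2}

int(A) = ∅
cl(A)  = {0, 1, 2}
∂A     = {0, 1, 2}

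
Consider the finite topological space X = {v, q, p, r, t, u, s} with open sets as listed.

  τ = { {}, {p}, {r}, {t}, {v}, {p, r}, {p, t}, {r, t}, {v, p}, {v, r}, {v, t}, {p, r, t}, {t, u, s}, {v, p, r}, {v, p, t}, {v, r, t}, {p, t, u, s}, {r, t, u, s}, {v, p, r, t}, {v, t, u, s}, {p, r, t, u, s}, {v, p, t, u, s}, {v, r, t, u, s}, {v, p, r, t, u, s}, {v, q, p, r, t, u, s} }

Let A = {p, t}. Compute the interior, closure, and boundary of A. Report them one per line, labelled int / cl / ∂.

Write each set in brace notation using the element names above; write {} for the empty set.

int(A) = {p, t}
cl(A)  = {q, p, t, u, s}
∂A     = {q, u, s}

interior: largest open inside A is {p, t} (from {}, {t}, {p}, {p, t})
cl via duality: int({v, q, r, u, s}) = {v, r}, so X∖{v, r} = {q, p, t, u, s}
cl∖int = {q, u, s}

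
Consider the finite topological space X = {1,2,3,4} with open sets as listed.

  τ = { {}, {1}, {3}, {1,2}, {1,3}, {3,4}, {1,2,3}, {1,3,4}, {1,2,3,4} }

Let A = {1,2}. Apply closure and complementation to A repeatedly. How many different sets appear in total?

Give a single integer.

2

cl via duality: int({3,4}) = {3,4}, so X∖{3,4} = {1,2}
Write k for closure, c for complement:
  1. A     = {1,2}
  2. cA    = {3,4}
applying k or c yields no new set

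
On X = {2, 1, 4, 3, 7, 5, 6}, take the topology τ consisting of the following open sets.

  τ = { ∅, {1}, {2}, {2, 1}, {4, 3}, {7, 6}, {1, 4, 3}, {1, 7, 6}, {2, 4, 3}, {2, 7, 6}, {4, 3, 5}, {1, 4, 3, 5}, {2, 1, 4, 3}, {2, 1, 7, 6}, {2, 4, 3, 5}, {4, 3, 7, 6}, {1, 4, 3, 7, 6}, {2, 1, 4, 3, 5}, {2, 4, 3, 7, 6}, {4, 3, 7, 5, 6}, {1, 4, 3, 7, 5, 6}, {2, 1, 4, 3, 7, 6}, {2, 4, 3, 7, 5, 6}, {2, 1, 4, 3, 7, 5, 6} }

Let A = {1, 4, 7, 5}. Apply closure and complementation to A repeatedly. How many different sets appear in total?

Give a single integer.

6

complement {2, 3, 6}; its interior {2}; cl(A) = X∖{2} = {1, 4, 3, 7, 5, 6}
With k = closure, c = complement:
  1. A     = {1, 4, 7, 5}
  2. kA    = {1, 4, 3, 7, 5, 6}
  3. cA    = {2, 3, 6}
  4. ckA   = {2}
  5. kcA   = {2, 4, 3, 7, 5, 6}
  6. ckcA  = {1}
k, c of each give nothing new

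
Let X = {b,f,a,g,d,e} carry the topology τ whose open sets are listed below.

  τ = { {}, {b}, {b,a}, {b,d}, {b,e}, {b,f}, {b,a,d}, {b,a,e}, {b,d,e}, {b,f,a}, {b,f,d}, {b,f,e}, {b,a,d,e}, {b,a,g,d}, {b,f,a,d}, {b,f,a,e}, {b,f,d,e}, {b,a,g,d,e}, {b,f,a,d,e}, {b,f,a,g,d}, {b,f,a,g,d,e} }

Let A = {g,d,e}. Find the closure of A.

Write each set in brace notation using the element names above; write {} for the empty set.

{g,d,e}

complement {b,f,a}; its interior {b,f,a}; cl(A) = X∖{b,f,a} = {g,d,e}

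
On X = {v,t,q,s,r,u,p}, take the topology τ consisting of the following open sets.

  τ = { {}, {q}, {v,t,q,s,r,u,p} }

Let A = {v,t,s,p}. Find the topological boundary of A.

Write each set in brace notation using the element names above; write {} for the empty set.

{v,t,s,r,u,p}

open subsets of A: {}; so int(A) = {}
closure: X∖int(X∖A) = X∖{q} = {v,t,s,r,u,p}
∂A = {v,t,s,r,u,p} minus {} = {v,t,s,r,u,p}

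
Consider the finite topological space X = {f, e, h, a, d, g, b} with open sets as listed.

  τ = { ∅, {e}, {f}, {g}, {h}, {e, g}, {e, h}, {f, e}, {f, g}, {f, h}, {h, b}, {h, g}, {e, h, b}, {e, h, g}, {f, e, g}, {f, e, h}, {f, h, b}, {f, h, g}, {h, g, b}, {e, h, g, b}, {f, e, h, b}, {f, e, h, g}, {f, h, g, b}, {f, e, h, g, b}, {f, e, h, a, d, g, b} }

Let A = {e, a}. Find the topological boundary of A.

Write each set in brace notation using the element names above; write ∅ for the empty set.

{a, d}

U open, U⊆A: ∅, {e}. int(A) = ⋃ = {e}
X∖A={f, h, d, g, b}, int(X∖A)={f, h, g, b}, hence cl(A)={e, a, d}
∂A: remove int from cl → {a, d}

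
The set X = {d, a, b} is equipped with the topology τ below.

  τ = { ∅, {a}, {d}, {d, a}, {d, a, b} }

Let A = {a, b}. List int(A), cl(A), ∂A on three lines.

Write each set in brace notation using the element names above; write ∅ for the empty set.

U open, U⊆A: ∅, {a}. int(A) = ⋃ = {a}
X∖A={d}, int(X∖A)={d}, hence cl(A)={a, b}
∂A: remove int from cl → {b}

int(A) = {a}
cl(A)  = {a, b}
∂A     = {b}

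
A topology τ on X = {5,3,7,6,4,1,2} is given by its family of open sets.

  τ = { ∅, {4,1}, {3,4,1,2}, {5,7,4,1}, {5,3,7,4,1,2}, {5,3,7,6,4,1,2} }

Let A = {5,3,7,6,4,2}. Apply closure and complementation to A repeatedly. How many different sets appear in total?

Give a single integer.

4

X∖A={1}, int(X∖A)=∅, hence cl(A)={5,3,7,6,4,1,2}
Orbit (k=closure, c=complement):
  1. A     = {5,3,7,6,4,2}
  2. kA    = {5,3,7,6,4,1,2}
  3. cA    = {1}
  4. ckA   = ∅
(closed under both — stop)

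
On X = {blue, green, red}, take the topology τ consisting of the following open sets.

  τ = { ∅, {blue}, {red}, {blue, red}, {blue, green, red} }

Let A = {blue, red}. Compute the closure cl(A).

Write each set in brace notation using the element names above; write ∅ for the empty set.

{blue, green, red}

complement {green}; its interior ∅; cl(A) = X∖∅ = {blue, green, red}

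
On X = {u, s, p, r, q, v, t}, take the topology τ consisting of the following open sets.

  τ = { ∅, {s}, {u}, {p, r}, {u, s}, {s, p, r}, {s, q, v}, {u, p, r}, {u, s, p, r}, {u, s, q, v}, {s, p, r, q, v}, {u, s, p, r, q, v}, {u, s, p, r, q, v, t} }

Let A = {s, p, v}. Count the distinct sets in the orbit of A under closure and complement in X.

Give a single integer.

12

cl via duality: int({u, r, q, t}) = {u}, so X∖{u} = {s, p, r, q, v, t}
Write k for closure, c for complement:
  1. A     = {s, p, v}
  2. kA    = {s, p, r, q, v, t}
  3. cA    = {u, r, q, t}
  4. ckA   = {u}
  5. kcA   = {u, p, r, q, v, t}
  6. kckA  = {u, t}
  7. ckcA  = {s}
  8. ckckA = {s, p, r, q, v}
  9. kckcA = {s, q, v, t}
  10. ckckcA = {u, p, r}
  11. kckckcA = {u, p, r, t}
  12. ckckckcA = {s, q, v}
applying k or c yields no new set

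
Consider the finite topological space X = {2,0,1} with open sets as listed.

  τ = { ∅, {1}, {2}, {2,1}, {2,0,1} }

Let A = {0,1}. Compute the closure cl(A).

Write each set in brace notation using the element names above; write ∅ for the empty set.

closure: X∖int(X∖A) = X∖{2} = {0,1}

{0,1}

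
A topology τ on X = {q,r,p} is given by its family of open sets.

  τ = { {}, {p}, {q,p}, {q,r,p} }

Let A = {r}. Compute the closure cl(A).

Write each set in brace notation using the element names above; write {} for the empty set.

{r}

X∖A={q,p}, int(X∖A)={q,p}, hence cl(A)={r}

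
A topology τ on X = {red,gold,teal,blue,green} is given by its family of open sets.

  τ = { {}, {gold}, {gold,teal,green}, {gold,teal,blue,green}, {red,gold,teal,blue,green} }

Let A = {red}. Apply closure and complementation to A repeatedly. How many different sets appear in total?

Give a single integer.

closure: X∖int(X∖A) = X∖{gold,teal,blue,green} = {red}
Let k=closure and c=complement:
  1. A     = {red}
  2. cA    = {gold,teal,blue,green}
  3. kcA   = {red,gold,teal,blue,green}
  4. ckcA  = {}
— saturated at 4

4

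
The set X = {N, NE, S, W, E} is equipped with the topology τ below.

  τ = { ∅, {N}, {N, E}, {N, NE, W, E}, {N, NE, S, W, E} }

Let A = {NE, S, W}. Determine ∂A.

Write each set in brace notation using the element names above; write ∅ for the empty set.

U open, U⊆A: ∅. int(A) = ⋃ = ∅
X∖A={N, E}, int(X∖A)={N, E}, hence cl(A)={NE, S, W}
∂A: remove int from cl → {NE, S, W}

{NE, S, W}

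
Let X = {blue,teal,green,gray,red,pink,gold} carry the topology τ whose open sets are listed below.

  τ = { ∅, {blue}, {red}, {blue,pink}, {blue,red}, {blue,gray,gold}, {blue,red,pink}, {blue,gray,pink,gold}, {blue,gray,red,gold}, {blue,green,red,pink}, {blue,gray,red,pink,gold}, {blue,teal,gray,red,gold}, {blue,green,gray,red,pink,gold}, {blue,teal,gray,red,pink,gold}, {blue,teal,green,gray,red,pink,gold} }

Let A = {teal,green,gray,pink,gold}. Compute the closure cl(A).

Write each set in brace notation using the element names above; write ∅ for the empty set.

{teal,green,gray,pink,gold}

X∖A={blue,red}, int(X∖A)={blue,red}, hence cl(A)={teal,green,gray,pink,gold}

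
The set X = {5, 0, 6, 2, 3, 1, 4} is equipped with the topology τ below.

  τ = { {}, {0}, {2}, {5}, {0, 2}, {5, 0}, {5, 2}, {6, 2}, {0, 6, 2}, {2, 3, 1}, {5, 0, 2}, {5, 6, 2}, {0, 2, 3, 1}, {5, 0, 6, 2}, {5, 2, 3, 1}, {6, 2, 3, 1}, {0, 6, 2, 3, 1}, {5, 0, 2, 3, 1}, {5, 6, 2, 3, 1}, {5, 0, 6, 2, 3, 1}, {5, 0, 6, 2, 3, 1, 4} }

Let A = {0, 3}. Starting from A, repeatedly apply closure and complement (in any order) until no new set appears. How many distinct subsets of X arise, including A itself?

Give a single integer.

8

cl via duality: int({5, 6, 2, 1, 4}) = {5, 6, 2}, so X∖{5, 6, 2} = {0, 3, 1, 4}
Write k for closure, c for complement:
  1. A     = {0, 3}
  2. kA    = {0, 3, 1, 4}
  3. cA    = {5, 6, 2, 1, 4}
  4. ckA   = {5, 6, 2}
  5. kcA   = {5, 6, 2, 3, 1, 4}
  6. ckcA  = {0}
  7. kckcA = {0, 4}
  8. ckckcA = {5, 6, 2, 3, 1}
applying k or c yields no new set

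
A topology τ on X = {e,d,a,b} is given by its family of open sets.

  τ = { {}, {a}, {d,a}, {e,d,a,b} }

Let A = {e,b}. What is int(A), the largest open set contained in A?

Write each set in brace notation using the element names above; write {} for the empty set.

interior: largest open inside A is {} (from {})

{}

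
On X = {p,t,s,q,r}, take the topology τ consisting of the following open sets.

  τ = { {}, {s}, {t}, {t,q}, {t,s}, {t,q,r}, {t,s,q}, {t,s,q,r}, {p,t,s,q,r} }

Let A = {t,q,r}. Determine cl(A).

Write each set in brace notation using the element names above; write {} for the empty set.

complement {p,s}; its interior {s}; cl(A) = X∖{s} = {p,t,q,r}

{p,t,q,r}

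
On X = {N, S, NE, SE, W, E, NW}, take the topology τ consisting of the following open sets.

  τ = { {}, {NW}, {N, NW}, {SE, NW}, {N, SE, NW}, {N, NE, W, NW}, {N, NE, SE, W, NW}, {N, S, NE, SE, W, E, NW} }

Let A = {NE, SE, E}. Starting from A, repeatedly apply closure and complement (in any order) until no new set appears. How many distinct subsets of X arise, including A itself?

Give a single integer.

closure: X∖int(X∖A) = X∖{N, NW} = {S, NE, SE, W, E}
Let k=closure and c=complement:
  1. A     = {NE, SE, E}
  2. kA    = {S, NE, SE, W, E}
  3. cA    = {N, S, W, NW}
  4. ckA   = {N, NW}
  5. kcA   = {N, S, NE, SE, W, E, NW}
  6. ckcA  = {}
— saturated at 6

6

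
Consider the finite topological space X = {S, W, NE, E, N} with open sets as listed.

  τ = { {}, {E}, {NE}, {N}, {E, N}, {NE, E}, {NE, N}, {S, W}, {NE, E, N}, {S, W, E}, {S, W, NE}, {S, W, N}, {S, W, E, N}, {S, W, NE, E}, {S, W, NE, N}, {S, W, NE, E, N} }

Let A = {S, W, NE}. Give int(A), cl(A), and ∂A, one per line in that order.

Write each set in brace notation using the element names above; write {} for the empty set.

opens ⊆ A: {}, {NE}, {S, W}, {S, W, NE}; union → int = {S, W, NE}
complement {E, N}; its interior {E, N}; cl(A) = X∖{E, N} = {S, W, NE}
boundary = {S, W, NE} ∖ {S, W, NE} = {}

int(A) = {S, W, NE}
cl(A)  = {S, W, NE}
∂A     = {}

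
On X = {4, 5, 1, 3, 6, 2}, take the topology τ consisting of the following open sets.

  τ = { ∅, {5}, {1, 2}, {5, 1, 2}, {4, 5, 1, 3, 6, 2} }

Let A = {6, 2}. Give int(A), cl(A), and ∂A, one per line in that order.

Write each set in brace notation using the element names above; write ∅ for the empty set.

open subsets of A: ∅; so int(A) = ∅
closure: X∖int(X∖A) = X∖{5} = {4, 1, 3, 6, 2}
∂A = {4, 1, 3, 6, 2} minus ∅ = {4, 1, 3, 6, 2}

int(A) = ∅
cl(A)  = {4, 1, 3, 6, 2}
∂A     = {4, 1, 3, 6, 2}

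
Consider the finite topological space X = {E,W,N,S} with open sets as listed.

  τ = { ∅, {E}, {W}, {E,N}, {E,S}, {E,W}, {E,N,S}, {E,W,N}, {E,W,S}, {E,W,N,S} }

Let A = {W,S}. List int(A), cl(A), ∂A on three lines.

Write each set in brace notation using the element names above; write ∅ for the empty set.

interior: largest open inside A is {W} (from ∅, {W})
cl via duality: int({E,N}) = {E,N}, so X∖{E,N} = {W,S}
cl∖int = {S}

int(A) = {W}
cl(A)  = {W,S}
∂A     = {S}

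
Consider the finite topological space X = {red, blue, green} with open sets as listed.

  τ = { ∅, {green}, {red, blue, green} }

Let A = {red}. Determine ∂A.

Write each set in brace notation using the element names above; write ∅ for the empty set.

interior: largest open inside A is ∅ (from ∅)
cl via duality: int({blue, green}) = {green}, so X∖{green} = {red, blue}
cl∖int = {red, blue}

{red, blue}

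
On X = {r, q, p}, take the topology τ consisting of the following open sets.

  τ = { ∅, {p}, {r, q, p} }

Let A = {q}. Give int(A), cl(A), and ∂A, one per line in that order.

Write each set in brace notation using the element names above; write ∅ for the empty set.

U open, U⊆A: ∅. int(A) = ⋃ = ∅
X∖A={r, p}, int(X∖A)={p}, hence cl(A)={r, q}
∂A: remove int from cl → {r, q}

int(A) = ∅
cl(A)  = {r, q}
∂A     = {r, q}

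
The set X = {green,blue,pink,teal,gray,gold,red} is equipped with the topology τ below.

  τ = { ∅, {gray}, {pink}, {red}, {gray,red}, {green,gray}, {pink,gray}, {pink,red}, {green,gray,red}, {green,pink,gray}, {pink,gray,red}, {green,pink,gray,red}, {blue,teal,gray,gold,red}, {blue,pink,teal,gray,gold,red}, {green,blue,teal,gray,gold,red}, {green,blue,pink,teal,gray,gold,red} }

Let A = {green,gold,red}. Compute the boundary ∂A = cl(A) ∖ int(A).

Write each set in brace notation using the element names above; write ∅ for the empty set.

{green,blue,teal,gold}

U open, U⊆A: ∅, {red}. int(A) = ⋃ = {red}
X∖A={blue,pink,teal,gray}, int(X∖A)={pink,gray}, hence cl(A)={green,blue,teal,gold,red}
∂A: remove int from cl → {green,blue,teal,gold}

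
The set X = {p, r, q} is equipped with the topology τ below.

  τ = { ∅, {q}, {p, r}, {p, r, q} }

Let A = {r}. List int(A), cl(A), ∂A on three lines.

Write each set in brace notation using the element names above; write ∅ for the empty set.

int(A) = ∅
cl(A)  = {p, r}
∂A     = {p, r}

interior: largest open inside A is ∅ (from ∅)
cl via duality: int({p, q}) = {q}, so X∖{q} = {p, r}
cl∖int = {p, r}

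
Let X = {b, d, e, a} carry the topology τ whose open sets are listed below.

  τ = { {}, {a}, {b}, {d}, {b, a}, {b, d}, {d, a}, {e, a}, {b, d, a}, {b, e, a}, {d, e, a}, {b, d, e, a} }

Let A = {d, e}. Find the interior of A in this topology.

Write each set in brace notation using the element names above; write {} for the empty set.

U open, U⊆A: {}, {d}. int(A) = ⋃ = {d}

{d}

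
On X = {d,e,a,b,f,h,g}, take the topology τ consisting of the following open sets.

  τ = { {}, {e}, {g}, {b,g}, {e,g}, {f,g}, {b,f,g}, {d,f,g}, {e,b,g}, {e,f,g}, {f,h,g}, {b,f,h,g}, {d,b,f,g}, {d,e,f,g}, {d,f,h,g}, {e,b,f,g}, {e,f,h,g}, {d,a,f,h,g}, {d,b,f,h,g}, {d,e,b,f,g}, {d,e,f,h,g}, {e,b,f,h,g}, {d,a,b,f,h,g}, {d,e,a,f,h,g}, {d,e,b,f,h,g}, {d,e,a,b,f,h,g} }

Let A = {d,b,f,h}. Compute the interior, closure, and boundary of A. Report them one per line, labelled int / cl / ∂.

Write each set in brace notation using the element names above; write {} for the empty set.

int(A) = {}
cl(A)  = {d,a,b,f,h}
∂A     = {d,a,b,f,h}

U open, U⊆A: {}. int(A) = ⋃ = {}
X∖A={e,a,g}, int(X∖A)={e,g}, hence cl(A)={d,a,b,f,h}
∂A: remove int from cl → {d,a,b,f,h}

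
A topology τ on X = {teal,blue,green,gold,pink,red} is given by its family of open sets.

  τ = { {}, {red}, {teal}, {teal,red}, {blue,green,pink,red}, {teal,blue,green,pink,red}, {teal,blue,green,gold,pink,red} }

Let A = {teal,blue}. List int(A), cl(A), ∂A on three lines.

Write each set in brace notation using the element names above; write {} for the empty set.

U open, U⊆A: {}, {teal}. int(A) = ⋃ = {teal}
X∖A={green,gold,pink,red}, int(X∖A)={red}, hence cl(A)={teal,blue,green,gold,pink}
∂A: remove int from cl → {blue,green,gold,pink}

int(A) = {teal}
cl(A)  = {teal,blue,green,gold,pink}
∂A     = {blue,green,gold,pink}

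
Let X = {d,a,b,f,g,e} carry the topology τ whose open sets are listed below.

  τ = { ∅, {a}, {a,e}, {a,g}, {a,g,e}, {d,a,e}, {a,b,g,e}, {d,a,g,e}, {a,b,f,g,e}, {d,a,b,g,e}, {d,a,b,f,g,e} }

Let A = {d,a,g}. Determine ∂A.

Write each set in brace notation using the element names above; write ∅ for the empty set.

U open, U⊆A: ∅, {a}, {a,g}. int(A) = ⋃ = {a,g}
X∖A={b,f,e}, int(X∖A)=∅, hence cl(A)={d,a,b,f,g,e}
∂A: remove int from cl → {d,b,f,e}

{d,b,f,e}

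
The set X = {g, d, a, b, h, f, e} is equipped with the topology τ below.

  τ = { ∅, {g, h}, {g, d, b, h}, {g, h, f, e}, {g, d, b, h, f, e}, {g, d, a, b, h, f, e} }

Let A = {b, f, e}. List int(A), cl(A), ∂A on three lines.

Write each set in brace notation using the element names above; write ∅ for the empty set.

U open, U⊆A: ∅. int(A) = ⋃ = ∅
X∖A={g, d, a, h}, int(X∖A)={g, h}, hence cl(A)={d, a, b, f, e}
∂A: remove int from cl → {d, a, b, f, e}

int(A) = ∅
cl(A)  = {d, a, b, f, e}
∂A     = {d, a, b, f, e}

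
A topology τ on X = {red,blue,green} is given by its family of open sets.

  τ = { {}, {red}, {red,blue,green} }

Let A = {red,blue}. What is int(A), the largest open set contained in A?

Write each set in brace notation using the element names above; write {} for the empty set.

{red}

U open, U⊆A: {}, {red}. int(A) = ⋃ = {red}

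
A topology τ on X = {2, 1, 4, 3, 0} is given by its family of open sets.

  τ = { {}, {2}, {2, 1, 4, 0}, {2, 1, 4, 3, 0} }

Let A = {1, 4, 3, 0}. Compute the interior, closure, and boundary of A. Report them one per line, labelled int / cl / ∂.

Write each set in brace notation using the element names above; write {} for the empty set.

int(A) = {}
cl(A)  = {1, 4, 3, 0}
∂A     = {1, 4, 3, 0}

open subsets of A: {}; so int(A) = {}
closure: X∖int(X∖A) = X∖{2} = {1, 4, 3, 0}
∂A = {1, 4, 3, 0} minus {} = {1, 4, 3, 0}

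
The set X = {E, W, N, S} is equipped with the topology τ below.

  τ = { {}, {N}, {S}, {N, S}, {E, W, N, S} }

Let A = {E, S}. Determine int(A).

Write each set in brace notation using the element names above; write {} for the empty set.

{S}

open subsets of A: {}, {S}; so int(A) = {S}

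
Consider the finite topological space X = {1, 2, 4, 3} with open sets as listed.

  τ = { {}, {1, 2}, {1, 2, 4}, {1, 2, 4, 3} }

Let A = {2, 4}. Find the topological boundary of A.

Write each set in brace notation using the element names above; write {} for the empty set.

{1, 2, 4, 3}

interior: largest open inside A is {} (from {})
cl via duality: int({1, 3}) = {}, so X∖{} = {1, 2, 4, 3}
cl∖int = {1, 2, 4, 3}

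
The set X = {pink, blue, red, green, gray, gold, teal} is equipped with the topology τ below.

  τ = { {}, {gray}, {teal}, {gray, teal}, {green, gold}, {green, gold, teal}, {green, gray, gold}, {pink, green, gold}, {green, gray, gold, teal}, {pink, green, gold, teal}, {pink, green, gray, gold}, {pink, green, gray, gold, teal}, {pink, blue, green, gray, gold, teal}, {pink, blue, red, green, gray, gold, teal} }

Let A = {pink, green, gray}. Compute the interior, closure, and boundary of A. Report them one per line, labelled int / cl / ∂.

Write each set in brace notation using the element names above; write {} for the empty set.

U open, U⊆A: {}, {gray}. int(A) = ⋃ = {gray}
X∖A={blue, red, gold, teal}, int(X∖A)={teal}, hence cl(A)={pink, blue, red, green, gray, gold}
∂A: remove int from cl → {pink, blue, red, green, gold}

int(A) = {gray}
cl(A)  = {pink, blue, red, green, gray, gold}
∂A     = {pink, blue, red, green, gold}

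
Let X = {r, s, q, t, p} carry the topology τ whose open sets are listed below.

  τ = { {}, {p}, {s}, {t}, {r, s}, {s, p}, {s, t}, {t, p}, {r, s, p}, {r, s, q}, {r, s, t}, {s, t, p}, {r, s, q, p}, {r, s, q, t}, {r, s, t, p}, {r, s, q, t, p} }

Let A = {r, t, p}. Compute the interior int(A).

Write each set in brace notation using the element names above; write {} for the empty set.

opens ⊆ A: {}, {t}, {p}, {t, p}; union → int = {t, p}

{t, p}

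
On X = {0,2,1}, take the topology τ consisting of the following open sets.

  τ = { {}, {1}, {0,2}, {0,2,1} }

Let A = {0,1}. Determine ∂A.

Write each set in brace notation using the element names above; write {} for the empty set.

opens ⊆ A: {}, {1}; union → int = {1}
complement {2}; its interior {}; cl(A) = X∖{} = {0,2,1}
boundary = {0,2,1} ∖ {1} = {0,2}

{0,2}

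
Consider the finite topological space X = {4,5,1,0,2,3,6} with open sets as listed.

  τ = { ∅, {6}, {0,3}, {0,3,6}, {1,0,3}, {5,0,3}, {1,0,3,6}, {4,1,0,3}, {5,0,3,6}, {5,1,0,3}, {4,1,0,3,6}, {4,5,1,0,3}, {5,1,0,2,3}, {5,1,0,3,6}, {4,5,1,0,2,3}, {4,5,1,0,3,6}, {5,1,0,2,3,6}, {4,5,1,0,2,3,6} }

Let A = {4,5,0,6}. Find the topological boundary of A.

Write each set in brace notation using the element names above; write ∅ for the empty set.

opens ⊆ A: ∅, {6}; union → int = {6}
complement {1,2,3}; its interior ∅; cl(A) = X∖∅ = {4,5,1,0,2,3,6}
boundary = {4,5,1,0,2,3,6} ∖ {6} = {4,5,1,0,2,3}

{4,5,1,0,2,3}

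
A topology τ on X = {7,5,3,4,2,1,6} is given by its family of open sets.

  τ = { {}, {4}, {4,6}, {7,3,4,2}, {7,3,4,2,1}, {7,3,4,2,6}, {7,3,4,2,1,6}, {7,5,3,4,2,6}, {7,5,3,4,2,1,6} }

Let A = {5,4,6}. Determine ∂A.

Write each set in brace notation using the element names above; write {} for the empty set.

open subsets of A: {}, {4}, {4,6}; so int(A) = {4,6}
closure: X∖int(X∖A) = X∖{} = {7,5,3,4,2,1,6}
∂A = {7,5,3,4,2,1,6} minus {4,6} = {7,5,3,2,1}

{7,5,3,2,1}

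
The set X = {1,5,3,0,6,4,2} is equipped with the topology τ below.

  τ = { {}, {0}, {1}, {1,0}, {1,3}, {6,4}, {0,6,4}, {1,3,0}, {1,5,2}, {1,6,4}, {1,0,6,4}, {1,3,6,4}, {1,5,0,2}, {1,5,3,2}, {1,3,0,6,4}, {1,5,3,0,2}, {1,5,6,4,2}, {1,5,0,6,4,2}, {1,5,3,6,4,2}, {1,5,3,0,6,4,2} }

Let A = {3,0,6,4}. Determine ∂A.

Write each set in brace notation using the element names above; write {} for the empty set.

U open, U⊆A: {}, {0}, {6,4}, {0,6,4}. int(A) = ⋃ = {0,6,4}
X∖A={1,5,2}, int(X∖A)={1,5,2}, hence cl(A)={3,0,6,4}
∂A: remove int from cl → {3}

{3}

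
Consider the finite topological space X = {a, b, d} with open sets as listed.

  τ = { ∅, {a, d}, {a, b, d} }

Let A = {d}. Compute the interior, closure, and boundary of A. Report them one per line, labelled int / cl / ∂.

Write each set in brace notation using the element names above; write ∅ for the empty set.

int(A) = ∅
cl(A)  = {a, b, d}
∂A     = {a, b, d}

open subsets of A: ∅; so int(A) = ∅
closure: X∖int(X∖A) = X∖∅ = {a, b, d}
∂A = {a, b, d} minus ∅ = {a, b, d}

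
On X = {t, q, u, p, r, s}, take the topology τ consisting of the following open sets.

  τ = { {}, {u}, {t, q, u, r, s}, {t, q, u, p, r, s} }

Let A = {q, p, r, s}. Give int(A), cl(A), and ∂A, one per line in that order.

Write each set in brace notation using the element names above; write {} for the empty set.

U open, U⊆A: {}. int(A) = ⋃ = {}
X∖A={t, u}, int(X∖A)={u}, hence cl(A)={t, q, p, r, s}
∂A: remove int from cl → {t, q, p, r, s}

int(A) = {}
cl(A)  = {t, q, p, r, s}
∂A     = {t, q, p, r, s}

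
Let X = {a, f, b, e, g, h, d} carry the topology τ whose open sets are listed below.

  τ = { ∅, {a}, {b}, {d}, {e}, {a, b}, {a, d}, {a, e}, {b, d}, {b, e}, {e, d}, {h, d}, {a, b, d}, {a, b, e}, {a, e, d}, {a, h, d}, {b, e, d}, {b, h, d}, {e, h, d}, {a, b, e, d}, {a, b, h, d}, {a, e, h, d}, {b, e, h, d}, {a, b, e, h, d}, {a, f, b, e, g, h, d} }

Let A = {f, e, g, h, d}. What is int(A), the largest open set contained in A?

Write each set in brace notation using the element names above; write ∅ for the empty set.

{e, h, d}

U open, U⊆A: ∅, {e}, {d}, {e, d}, {h, d}, {e, h, d}. int(A) = ⋃ = {e, h, d}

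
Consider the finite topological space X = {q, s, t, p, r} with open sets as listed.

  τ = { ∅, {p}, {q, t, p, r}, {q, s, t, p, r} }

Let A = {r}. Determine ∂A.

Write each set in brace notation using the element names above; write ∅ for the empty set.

interior: largest open inside A is ∅ (from ∅)
cl via duality: int({q, s, t, p}) = {p}, so X∖{p} = {q, s, t, r}
cl∖int = {q, s, t, r}

{q, s, t, r}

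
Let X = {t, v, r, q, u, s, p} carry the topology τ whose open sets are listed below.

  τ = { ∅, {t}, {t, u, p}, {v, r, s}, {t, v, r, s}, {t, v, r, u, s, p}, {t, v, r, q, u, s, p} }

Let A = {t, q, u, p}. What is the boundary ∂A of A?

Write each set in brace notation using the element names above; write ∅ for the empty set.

opens ⊆ A: ∅, {t}, {t, u, p}; union → int = {t, u, p}
complement {v, r, s}; its interior {v, r, s}; cl(A) = X∖{v, r, s} = {t, q, u, p}
boundary = {t, q, u, p} ∖ {t, u, p} = {q}

{q}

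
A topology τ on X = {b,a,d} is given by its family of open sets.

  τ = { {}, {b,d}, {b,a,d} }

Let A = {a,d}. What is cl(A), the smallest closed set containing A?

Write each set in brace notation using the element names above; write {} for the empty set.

{b,a,d}

closure: X∖int(X∖A) = X∖{} = {b,a,d}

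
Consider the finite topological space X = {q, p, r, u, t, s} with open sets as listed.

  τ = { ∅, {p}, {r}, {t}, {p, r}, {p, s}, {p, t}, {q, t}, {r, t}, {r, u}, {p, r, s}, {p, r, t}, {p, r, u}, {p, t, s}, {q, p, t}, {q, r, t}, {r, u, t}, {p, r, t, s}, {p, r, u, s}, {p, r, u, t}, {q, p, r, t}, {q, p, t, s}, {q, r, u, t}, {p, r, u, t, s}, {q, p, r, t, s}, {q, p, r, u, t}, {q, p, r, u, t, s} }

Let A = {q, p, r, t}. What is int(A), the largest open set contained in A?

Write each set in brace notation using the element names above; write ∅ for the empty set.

{q, p, r, t}

open subsets of A: ∅, {t}, {p}, {r}, {q, t}, {p, t}, {p, r}, {r, t}, {q, r, t}, {p, r, t}, {q, p, t}, {q, p, r, t}; so int(A) = {q, p, r, t}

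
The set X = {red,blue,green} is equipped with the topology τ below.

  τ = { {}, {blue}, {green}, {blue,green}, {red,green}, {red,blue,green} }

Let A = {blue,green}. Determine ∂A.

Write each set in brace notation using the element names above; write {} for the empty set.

{red}

opens ⊆ A: {}, {blue}, {green}, {blue,green}; union → int = {blue,green}
complement {red}; its interior {}; cl(A) = X∖{} = {red,blue,green}
boundary = {red,blue,green} ∖ {blue,green} = {red}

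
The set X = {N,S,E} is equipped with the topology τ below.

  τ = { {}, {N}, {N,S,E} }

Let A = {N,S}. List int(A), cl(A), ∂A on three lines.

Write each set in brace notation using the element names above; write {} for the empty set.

int(A) = {N}
cl(A)  = {N,S,E}
∂A     = {S,E}

interior: largest open inside A is {N} (from {}, {N})
cl via duality: int({E}) = {}, so X∖{} = {N,S,E}
cl∖int = {S,E}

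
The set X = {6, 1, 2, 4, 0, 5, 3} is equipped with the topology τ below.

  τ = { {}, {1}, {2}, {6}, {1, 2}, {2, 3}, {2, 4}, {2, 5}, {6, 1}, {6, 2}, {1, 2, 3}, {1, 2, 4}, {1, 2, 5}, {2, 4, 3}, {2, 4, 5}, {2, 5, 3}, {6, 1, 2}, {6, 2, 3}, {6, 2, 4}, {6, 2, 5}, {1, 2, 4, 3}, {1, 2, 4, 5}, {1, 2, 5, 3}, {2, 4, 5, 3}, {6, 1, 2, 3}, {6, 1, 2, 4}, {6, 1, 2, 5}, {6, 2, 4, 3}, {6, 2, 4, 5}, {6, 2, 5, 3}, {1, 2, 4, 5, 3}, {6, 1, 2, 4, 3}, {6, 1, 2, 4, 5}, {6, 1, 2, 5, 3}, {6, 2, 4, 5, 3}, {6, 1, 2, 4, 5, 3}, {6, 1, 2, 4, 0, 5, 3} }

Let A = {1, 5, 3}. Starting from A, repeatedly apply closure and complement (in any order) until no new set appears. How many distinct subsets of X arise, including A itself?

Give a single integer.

8

cl via duality: int({6, 2, 4, 0}) = {6, 2, 4}, so X∖{6, 2, 4} = {1, 0, 5, 3}
Write k for closure, c for complement:
  1. A     = {1, 5, 3}
  2. kA    = {1, 0, 5, 3}
  3. cA    = {6, 2, 4, 0}
  4. ckA   = {6, 2, 4}
  5. kcA   = {6, 2, 4, 0, 5, 3}
  6. ckcA  = {1}
  7. kckcA = {1, 0}
  8. ckckcA = {6, 2, 4, 5, 3}
applying k or c yields no new set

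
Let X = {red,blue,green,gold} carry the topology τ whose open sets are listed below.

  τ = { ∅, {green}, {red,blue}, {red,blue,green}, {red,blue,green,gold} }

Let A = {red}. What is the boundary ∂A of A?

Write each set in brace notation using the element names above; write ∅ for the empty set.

open subsets of A: ∅; so int(A) = ∅
closure: X∖int(X∖A) = X∖{green} = {red,blue,gold}
∂A = {red,blue,gold} minus ∅ = {red,blue,gold}

{red,blue,gold}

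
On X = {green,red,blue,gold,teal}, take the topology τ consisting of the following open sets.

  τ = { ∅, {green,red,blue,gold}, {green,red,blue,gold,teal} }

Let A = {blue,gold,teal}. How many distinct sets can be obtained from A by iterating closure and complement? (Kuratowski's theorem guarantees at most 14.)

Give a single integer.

4

closure: X∖int(X∖A) = X∖∅ = {green,red,blue,gold,teal}
Let k=closure and c=complement:
  1. A     = {blue,gold,teal}
  2. kA    = {green,red,blue,gold,teal}
  3. cA    = {green,red}
  4. ckA   = ∅
— saturated at 4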